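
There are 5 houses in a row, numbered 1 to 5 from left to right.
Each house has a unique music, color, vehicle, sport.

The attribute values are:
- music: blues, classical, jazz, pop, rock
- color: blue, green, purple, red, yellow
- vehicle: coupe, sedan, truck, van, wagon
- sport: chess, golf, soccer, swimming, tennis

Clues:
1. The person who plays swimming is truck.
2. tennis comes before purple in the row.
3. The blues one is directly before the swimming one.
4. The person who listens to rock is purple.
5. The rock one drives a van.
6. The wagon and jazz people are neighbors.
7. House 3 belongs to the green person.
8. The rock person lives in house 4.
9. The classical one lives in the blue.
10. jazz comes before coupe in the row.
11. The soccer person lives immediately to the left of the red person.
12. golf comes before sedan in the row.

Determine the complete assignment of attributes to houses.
Solution:

House | Music | Color | Vehicle | Sport
---------------------------------------
  1   | blues | yellow | wagon | soccer
  2   | jazz | red | truck | swimming
  3   | pop | green | coupe | tennis
  4   | rock | purple | van | golf
  5   | classical | blue | sedan | chess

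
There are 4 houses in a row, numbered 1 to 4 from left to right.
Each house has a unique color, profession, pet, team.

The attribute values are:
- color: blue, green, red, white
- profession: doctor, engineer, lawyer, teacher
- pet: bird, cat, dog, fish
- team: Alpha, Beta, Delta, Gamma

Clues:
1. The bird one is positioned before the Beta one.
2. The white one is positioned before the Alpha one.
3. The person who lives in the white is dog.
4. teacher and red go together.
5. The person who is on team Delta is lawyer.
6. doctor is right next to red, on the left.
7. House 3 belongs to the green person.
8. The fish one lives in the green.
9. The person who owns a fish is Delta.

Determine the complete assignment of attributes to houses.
Solution:

House | Color | Profession | Pet | Team
---------------------------------------
  1   | white | doctor | dog | Gamma
  2   | red | teacher | bird | Alpha
  3   | green | lawyer | fish | Delta
  4   | blue | engineer | cat | Beta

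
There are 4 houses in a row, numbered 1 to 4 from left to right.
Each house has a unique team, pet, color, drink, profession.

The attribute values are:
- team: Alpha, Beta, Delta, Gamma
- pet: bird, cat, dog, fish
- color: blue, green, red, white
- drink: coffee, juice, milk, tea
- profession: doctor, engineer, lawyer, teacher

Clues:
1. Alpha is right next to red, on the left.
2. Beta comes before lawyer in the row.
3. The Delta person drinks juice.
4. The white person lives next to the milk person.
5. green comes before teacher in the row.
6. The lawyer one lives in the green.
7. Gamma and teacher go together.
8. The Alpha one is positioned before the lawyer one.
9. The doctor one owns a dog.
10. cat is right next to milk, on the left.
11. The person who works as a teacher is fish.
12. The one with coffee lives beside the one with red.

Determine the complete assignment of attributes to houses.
Solution:

House | Team | Pet | Color | Drink | Profession
-----------------------------------------------
  1   | Alpha | cat | white | coffee | engineer
  2   | Beta | dog | red | milk | doctor
  3   | Delta | bird | green | juice | lawyer
  4   | Gamma | fish | blue | tea | teacher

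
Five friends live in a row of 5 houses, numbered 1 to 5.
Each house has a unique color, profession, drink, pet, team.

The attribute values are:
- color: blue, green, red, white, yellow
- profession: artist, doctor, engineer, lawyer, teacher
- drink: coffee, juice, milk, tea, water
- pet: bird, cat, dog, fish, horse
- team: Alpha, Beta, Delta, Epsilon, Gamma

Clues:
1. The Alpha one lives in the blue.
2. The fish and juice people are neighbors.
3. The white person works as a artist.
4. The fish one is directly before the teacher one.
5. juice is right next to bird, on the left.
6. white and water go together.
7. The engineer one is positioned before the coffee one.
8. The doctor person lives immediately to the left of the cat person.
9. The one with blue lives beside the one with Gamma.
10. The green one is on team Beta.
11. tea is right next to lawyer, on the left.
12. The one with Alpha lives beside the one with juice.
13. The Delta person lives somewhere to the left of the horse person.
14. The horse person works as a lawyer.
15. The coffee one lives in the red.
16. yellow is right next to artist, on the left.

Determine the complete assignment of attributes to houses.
Solution:

House | Color | Profession | Drink | Pet | Team
-----------------------------------------------
  1   | blue | doctor | milk | fish | Alpha
  2   | yellow | teacher | juice | cat | Gamma
  3   | white | artist | water | bird | Delta
  4   | green | engineer | tea | dog | Beta
  5   | red | lawyer | coffee | horse | Epsilon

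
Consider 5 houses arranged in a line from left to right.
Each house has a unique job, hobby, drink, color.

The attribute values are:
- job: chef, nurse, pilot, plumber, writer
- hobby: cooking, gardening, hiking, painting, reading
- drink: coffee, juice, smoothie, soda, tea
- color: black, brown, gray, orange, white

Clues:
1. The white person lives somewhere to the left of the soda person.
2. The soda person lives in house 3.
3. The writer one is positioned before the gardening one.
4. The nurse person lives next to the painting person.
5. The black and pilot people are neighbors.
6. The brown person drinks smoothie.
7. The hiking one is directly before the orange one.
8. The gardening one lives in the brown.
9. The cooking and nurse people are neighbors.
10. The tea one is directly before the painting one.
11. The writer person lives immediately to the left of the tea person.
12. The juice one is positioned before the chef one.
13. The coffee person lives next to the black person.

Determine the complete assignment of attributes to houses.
Solution:

House | Job | Hobby | Drink | Color
-----------------------------------
  1   | writer | cooking | coffee | white
  2   | nurse | hiking | tea | black
  3   | pilot | painting | soda | orange
  4   | plumber | reading | juice | gray
  5   | chef | gardening | smoothie | brown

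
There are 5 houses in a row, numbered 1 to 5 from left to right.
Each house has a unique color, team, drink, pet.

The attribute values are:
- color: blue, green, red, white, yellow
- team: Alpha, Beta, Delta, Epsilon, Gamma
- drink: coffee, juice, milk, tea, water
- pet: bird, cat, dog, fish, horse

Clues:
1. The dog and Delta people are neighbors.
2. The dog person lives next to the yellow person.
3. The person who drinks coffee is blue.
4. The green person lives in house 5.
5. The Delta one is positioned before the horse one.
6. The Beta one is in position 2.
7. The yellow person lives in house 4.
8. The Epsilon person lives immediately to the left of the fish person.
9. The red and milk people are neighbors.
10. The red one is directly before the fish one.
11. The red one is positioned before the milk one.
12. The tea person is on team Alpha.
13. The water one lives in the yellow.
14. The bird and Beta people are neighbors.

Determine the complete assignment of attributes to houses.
Solution:

House | Color | Team | Drink | Pet
----------------------------------
  1   | red | Epsilon | juice | bird
  2   | white | Beta | milk | fish
  3   | blue | Gamma | coffee | dog
  4   | yellow | Delta | water | cat
  5   | green | Alpha | tea | horse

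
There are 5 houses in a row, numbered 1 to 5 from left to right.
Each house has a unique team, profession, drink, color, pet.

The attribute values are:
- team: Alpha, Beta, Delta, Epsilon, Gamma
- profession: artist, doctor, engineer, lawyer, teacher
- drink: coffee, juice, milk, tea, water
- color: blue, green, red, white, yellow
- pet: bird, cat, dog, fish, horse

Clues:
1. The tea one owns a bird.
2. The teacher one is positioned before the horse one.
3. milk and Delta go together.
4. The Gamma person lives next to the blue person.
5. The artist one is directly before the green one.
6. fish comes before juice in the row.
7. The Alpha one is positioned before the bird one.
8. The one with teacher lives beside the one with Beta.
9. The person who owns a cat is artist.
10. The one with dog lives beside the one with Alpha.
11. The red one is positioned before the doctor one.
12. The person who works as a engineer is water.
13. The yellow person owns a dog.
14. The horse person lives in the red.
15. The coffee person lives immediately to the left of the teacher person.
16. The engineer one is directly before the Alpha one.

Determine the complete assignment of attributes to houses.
Solution:

House | Team | Profession | Drink | Color | Pet
-----------------------------------------------
  1   | Gamma | engineer | water | yellow | dog
  2   | Alpha | artist | coffee | blue | cat
  3   | Delta | teacher | milk | green | fish
  4   | Beta | lawyer | juice | red | horse
  5   | Epsilon | doctor | tea | white | bird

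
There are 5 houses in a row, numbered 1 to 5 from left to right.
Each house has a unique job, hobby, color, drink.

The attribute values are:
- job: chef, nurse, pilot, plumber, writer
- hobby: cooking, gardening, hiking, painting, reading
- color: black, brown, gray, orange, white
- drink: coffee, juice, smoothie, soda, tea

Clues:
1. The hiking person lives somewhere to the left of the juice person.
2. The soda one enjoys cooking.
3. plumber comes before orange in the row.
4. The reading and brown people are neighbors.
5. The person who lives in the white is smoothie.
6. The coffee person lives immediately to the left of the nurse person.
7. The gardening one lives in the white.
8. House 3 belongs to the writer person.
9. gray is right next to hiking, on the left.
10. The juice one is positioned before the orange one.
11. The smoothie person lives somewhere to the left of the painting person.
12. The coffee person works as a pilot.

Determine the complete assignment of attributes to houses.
Solution:

House | Job | Hobby | Color | Drink
-----------------------------------
  1   | pilot | reading | gray | coffee
  2   | nurse | hiking | brown | tea
  3   | writer | gardening | white | smoothie
  4   | plumber | painting | black | juice
  5   | chef | cooking | orange | soda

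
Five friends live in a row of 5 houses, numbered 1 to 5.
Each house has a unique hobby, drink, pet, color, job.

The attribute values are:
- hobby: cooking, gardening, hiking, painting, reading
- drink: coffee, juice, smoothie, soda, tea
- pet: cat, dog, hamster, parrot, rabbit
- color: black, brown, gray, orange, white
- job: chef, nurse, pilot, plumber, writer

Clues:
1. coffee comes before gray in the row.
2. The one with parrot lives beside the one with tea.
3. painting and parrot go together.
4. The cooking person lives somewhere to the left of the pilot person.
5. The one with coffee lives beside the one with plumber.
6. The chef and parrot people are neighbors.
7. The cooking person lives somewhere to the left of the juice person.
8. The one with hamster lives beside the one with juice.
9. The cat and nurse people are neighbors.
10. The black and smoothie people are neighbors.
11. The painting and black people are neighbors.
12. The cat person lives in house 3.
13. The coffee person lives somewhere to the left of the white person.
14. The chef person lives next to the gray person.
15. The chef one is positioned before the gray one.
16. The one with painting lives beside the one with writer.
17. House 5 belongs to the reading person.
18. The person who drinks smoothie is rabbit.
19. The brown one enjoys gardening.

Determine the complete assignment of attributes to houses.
Solution:

House | Hobby | Drink | Pet | Color | Job
-----------------------------------------
  1   | cooking | coffee | hamster | orange | chef
  2   | painting | juice | parrot | gray | plumber
  3   | hiking | tea | cat | black | writer
  4   | gardening | smoothie | rabbit | brown | nurse
  5   | reading | soda | dog | white | pilot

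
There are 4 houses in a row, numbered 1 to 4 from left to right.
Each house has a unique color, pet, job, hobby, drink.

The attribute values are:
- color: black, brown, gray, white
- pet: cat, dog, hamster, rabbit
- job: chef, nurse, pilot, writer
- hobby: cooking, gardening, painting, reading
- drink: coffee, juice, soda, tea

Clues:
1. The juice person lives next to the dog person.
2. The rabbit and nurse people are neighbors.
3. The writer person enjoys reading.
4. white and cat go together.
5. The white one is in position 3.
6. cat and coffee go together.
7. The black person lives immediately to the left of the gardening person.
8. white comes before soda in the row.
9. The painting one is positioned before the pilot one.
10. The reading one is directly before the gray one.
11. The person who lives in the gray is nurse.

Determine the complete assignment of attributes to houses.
Solution:

House | Color | Pet | Job | Hobby | Drink
-----------------------------------------
  1   | black | rabbit | writer | reading | juice
  2   | gray | dog | nurse | gardening | tea
  3   | white | cat | chef | painting | coffee
  4   | brown | hamster | pilot | cooking | soda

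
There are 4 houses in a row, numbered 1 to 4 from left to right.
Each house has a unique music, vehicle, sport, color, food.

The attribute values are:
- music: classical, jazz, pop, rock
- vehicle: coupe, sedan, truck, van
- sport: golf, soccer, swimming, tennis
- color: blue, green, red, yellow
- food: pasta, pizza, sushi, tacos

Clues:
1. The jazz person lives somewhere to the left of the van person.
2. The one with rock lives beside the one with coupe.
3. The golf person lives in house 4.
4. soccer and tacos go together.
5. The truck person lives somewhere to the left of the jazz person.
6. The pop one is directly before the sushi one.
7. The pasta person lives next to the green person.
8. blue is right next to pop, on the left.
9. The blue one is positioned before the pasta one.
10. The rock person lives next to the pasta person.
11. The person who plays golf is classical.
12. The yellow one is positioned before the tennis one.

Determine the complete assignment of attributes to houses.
Solution:

House | Music | Vehicle | Sport | Color | Food
----------------------------------------------
  1   | rock | truck | soccer | blue | tacos
  2   | pop | coupe | swimming | yellow | pasta
  3   | jazz | sedan | tennis | green | sushi
  4   | classical | van | golf | red | pizza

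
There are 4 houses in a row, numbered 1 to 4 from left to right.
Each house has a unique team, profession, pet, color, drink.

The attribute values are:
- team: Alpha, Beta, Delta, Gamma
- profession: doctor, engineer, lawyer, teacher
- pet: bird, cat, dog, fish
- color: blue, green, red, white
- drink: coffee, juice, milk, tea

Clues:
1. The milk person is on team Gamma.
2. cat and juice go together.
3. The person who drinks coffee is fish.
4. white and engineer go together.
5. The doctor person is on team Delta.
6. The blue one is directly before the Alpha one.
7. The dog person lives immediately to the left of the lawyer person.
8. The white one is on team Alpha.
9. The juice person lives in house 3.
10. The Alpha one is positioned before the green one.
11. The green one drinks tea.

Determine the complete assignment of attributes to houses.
Solution:

House | Team | Profession | Pet | Color | Drink
-----------------------------------------------
  1   | Gamma | teacher | dog | red | milk
  2   | Beta | lawyer | fish | blue | coffee
  3   | Alpha | engineer | cat | white | juice
  4   | Delta | doctor | bird | green | tea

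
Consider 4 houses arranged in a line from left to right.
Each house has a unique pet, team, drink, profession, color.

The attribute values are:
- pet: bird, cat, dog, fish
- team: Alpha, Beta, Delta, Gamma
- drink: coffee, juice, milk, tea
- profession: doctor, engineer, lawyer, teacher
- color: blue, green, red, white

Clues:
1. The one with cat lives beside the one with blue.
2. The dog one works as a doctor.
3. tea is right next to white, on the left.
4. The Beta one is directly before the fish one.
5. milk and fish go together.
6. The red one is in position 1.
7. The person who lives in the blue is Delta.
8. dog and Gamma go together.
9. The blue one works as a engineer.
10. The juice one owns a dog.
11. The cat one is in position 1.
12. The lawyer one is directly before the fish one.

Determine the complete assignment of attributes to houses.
Solution:

House | Pet | Team | Drink | Profession | Color
-----------------------------------------------
  1   | cat | Beta | coffee | lawyer | red
  2   | fish | Delta | milk | engineer | blue
  3   | bird | Alpha | tea | teacher | green
  4   | dog | Gamma | juice | doctor | white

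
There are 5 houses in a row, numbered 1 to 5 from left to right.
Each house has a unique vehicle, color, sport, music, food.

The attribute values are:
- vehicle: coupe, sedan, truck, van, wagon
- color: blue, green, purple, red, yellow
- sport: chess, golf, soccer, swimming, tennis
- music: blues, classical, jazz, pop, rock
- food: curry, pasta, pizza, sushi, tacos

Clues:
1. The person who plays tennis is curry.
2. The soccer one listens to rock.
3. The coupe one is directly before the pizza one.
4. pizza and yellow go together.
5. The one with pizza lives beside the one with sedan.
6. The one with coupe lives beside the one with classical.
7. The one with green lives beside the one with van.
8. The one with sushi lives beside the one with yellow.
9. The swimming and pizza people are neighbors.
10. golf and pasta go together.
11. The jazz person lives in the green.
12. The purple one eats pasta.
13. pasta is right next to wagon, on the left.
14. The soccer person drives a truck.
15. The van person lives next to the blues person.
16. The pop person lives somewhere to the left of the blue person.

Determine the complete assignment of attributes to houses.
Solution:

House | Vehicle | Color | Sport | Music | Food
----------------------------------------------
  1   | coupe | green | swimming | jazz | sushi
  2   | van | yellow | chess | classical | pizza
  3   | sedan | purple | golf | blues | pasta
  4   | wagon | red | tennis | pop | curry
  5   | truck | blue | soccer | rock | tacos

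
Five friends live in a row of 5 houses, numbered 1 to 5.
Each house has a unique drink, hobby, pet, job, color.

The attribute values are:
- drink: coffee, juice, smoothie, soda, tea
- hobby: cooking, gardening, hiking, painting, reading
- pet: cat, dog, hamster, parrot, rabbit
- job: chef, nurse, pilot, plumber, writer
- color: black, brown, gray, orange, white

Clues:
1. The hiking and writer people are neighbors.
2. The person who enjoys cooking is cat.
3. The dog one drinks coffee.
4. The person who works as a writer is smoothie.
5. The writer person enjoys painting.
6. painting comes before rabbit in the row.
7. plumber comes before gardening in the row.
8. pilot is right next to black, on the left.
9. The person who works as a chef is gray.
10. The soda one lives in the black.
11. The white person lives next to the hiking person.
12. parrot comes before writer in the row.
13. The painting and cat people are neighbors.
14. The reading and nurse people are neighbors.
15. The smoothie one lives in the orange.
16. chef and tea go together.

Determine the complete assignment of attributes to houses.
Solution:

House | Drink | Hobby | Pet | Job | Color
-----------------------------------------
  1   | coffee | reading | dog | pilot | white
  2   | soda | hiking | parrot | nurse | black
  3   | smoothie | painting | hamster | writer | orange
  4   | juice | cooking | cat | plumber | brown
  5   | tea | gardening | rabbit | chef | gray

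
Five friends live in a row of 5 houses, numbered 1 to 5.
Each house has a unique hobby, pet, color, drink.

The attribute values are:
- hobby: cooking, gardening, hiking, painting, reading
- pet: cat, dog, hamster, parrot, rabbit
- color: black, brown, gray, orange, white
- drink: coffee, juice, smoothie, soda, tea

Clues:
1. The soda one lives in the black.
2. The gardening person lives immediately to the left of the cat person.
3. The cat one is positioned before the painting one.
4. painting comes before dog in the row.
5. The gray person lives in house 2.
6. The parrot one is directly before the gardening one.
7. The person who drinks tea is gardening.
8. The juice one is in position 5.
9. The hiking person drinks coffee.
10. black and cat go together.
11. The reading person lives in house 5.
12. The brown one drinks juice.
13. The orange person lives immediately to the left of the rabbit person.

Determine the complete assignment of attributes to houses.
Solution:

House | Hobby | Pet | Color | Drink
-----------------------------------
  1   | hiking | parrot | orange | coffee
  2   | gardening | rabbit | gray | tea
  3   | cooking | cat | black | soda
  4   | painting | hamster | white | smoothie
  5   | reading | dog | brown | juice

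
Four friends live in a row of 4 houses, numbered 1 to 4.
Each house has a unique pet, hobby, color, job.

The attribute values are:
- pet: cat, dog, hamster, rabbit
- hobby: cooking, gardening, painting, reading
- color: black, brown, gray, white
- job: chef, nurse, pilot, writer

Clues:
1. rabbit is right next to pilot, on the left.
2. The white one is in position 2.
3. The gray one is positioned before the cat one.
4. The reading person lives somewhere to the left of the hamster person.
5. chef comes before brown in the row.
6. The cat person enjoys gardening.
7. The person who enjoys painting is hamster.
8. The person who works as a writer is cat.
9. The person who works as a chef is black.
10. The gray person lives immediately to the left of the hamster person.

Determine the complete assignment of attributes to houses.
Solution:

House | Pet | Hobby | Color | Job
---------------------------------
  1   | rabbit | reading | gray | nurse
  2   | hamster | painting | white | pilot
  3   | dog | cooking | black | chef
  4   | cat | gardening | brown | writer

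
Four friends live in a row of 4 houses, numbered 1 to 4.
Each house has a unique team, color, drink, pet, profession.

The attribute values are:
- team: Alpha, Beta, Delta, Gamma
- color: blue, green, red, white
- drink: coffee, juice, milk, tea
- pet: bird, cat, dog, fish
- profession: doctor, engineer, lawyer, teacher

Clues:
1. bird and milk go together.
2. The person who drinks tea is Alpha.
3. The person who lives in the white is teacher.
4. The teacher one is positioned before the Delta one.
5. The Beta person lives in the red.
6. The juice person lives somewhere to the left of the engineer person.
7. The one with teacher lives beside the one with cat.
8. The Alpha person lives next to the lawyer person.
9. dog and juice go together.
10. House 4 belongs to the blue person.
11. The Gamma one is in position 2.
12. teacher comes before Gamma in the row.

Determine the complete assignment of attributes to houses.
Solution:

House | Team | Color | Drink | Pet | Profession
-----------------------------------------------
  1   | Alpha | white | tea | fish | teacher
  2   | Gamma | green | coffee | cat | lawyer
  3   | Beta | red | juice | dog | doctor
  4   | Delta | blue | milk | bird | engineer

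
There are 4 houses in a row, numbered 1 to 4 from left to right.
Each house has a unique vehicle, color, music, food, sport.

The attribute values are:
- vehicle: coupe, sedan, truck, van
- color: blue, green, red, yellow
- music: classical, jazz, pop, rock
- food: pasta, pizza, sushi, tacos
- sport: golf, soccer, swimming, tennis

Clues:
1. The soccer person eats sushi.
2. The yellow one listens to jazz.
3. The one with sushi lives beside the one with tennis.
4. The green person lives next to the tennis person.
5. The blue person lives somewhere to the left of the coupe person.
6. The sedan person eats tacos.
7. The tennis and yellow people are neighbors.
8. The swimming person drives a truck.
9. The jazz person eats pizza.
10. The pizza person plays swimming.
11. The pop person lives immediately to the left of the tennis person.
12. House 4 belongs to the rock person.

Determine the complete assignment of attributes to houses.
Solution:

House | Vehicle | Color | Music | Food | Sport
----------------------------------------------
  1   | van | green | pop | sushi | soccer
  2   | sedan | blue | classical | tacos | tennis
  3   | truck | yellow | jazz | pizza | swimming
  4   | coupe | red | rock | pasta | golf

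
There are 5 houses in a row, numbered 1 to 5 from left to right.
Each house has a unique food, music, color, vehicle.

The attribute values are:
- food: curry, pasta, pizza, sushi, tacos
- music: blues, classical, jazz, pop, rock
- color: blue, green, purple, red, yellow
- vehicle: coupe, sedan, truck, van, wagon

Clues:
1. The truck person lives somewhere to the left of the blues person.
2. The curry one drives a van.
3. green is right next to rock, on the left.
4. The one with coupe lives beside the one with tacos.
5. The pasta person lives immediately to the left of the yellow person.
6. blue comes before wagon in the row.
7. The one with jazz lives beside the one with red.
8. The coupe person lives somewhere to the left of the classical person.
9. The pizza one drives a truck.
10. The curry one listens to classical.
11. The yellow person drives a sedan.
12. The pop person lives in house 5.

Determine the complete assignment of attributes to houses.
Solution:

House | Food | Music | Color | Vehicle
--------------------------------------
  1   | pizza | jazz | green | truck
  2   | pasta | rock | red | coupe
  3   | tacos | blues | yellow | sedan
  4   | curry | classical | blue | van
  5   | sushi | pop | purple | wagon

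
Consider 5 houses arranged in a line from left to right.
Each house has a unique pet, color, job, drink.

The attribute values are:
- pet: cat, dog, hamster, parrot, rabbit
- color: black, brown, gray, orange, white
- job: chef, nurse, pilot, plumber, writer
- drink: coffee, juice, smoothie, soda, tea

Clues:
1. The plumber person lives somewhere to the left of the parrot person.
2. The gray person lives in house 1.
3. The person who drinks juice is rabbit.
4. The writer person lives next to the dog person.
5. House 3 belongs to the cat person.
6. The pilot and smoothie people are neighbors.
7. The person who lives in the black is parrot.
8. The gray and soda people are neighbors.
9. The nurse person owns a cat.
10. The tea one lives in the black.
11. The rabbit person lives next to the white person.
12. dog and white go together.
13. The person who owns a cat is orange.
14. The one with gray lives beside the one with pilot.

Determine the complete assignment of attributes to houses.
Solution:

House | Pet | Color | Job | Drink
---------------------------------
  1   | rabbit | gray | writer | juice
  2   | dog | white | pilot | soda
  3   | cat | orange | nurse | smoothie
  4   | hamster | brown | plumber | coffee
  5   | parrot | black | chef | tea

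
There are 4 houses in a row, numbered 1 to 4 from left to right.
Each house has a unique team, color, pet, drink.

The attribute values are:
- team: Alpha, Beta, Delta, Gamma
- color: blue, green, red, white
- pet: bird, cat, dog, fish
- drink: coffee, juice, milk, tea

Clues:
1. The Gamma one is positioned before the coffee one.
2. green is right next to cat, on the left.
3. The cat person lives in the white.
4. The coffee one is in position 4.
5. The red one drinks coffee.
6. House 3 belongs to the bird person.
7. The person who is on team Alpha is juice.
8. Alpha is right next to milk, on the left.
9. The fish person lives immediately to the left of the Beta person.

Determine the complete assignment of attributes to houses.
Solution:

House | Team | Color | Pet | Drink
----------------------------------
  1   | Alpha | green | fish | juice
  2   | Beta | white | cat | milk
  3   | Gamma | blue | bird | tea
  4   | Delta | red | dog | coffee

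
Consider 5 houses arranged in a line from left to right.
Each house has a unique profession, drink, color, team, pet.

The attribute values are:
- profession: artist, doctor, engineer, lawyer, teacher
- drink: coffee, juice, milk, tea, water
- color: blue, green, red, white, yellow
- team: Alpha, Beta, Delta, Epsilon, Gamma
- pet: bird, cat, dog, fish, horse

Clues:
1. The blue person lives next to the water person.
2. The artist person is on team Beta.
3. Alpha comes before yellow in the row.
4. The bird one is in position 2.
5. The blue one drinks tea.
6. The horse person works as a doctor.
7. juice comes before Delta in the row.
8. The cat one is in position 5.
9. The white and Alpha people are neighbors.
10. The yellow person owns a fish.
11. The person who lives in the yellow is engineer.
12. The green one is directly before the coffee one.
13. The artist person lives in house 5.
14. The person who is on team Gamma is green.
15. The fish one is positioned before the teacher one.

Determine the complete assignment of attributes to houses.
Solution:

House | Profession | Drink | Color | Team | Pet
-----------------------------------------------
  1   | doctor | juice | white | Epsilon | horse
  2   | lawyer | tea | blue | Alpha | bird
  3   | engineer | water | yellow | Delta | fish
  4   | teacher | milk | green | Gamma | dog
  5   | artist | coffee | red | Beta | cat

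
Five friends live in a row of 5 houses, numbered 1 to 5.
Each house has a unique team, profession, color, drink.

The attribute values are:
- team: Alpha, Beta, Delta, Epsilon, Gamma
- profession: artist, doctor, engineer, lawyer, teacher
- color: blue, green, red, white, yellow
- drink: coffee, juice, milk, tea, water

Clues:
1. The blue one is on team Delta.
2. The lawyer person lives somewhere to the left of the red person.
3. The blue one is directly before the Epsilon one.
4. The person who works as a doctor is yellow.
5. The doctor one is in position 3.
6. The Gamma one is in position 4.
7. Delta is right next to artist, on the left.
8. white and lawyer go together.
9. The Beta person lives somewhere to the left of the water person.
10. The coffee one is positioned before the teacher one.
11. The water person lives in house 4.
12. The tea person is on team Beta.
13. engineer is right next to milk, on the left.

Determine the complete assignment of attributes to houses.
Solution:

House | Team | Profession | Color | Drink
-----------------------------------------
  1   | Delta | engineer | blue | coffee
  2   | Epsilon | artist | green | milk
  3   | Beta | doctor | yellow | tea
  4   | Gamma | lawyer | white | water
  5   | Alpha | teacher | red | juice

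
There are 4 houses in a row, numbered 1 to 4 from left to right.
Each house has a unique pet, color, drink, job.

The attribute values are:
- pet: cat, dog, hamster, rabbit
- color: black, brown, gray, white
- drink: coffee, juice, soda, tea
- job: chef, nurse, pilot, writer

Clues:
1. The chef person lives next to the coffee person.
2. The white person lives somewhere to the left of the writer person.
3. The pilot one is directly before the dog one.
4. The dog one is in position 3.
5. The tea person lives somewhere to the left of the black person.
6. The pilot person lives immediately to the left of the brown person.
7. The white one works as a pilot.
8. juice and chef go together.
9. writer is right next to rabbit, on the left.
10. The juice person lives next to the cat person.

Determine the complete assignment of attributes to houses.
Solution:

House | Pet | Color | Drink | Job
---------------------------------
  1   | hamster | gray | juice | chef
  2   | cat | white | coffee | pilot
  3   | dog | brown | tea | writer
  4   | rabbit | black | soda | nurse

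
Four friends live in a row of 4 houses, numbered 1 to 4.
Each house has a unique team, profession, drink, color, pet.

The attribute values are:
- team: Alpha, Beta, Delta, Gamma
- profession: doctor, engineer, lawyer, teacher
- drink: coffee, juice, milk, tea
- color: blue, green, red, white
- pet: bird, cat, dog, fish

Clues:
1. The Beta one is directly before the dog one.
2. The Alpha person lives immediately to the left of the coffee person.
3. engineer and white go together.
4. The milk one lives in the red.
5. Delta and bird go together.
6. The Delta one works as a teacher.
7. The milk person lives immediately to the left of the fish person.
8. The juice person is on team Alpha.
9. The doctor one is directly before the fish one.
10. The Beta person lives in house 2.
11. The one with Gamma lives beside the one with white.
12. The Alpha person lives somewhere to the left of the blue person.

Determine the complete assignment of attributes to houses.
Solution:

House | Team | Profession | Drink | Color | Pet
-----------------------------------------------
  1   | Gamma | doctor | milk | red | cat
  2   | Beta | engineer | tea | white | fish
  3   | Alpha | lawyer | juice | green | dog
  4   | Delta | teacher | coffee | blue | bird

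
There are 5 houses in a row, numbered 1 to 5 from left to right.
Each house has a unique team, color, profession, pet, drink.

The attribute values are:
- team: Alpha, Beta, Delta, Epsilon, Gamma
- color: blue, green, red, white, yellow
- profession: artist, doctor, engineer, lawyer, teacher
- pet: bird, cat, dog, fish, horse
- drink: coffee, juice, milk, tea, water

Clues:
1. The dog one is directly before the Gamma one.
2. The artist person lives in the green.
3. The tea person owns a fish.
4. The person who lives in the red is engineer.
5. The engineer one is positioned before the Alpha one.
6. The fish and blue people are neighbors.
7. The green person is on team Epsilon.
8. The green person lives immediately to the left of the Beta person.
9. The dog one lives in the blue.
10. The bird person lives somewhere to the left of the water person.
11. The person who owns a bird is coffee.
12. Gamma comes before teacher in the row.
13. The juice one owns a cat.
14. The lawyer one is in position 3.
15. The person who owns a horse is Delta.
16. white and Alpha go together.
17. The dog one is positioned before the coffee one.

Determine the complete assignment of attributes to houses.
Solution:

House | Team | Color | Profession | Pet | Drink
-----------------------------------------------
  1   | Epsilon | green | artist | fish | tea
  2   | Beta | blue | doctor | dog | milk
  3   | Gamma | yellow | lawyer | bird | coffee
  4   | Delta | red | engineer | horse | water
  5   | Alpha | white | teacher | cat | juice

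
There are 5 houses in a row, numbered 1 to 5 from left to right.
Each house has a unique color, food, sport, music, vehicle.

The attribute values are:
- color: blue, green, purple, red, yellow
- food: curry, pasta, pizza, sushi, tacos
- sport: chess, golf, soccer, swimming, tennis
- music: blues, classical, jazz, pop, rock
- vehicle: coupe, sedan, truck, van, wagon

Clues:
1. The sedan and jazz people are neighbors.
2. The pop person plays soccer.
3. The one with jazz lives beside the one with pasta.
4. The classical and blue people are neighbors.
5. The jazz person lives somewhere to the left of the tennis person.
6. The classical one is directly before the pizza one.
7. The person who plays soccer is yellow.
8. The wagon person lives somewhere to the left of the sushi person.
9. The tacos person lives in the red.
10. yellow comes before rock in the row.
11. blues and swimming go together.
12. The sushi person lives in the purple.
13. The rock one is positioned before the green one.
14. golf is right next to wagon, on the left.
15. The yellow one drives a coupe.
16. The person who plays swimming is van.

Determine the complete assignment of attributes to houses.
Solution:

House | Color | Food | Sport | Music | Vehicle
----------------------------------------------
  1   | red | tacos | golf | classical | sedan
  2   | blue | pizza | chess | jazz | wagon
  3   | yellow | pasta | soccer | pop | coupe
  4   | purple | sushi | tennis | rock | truck
  5   | green | curry | swimming | blues | van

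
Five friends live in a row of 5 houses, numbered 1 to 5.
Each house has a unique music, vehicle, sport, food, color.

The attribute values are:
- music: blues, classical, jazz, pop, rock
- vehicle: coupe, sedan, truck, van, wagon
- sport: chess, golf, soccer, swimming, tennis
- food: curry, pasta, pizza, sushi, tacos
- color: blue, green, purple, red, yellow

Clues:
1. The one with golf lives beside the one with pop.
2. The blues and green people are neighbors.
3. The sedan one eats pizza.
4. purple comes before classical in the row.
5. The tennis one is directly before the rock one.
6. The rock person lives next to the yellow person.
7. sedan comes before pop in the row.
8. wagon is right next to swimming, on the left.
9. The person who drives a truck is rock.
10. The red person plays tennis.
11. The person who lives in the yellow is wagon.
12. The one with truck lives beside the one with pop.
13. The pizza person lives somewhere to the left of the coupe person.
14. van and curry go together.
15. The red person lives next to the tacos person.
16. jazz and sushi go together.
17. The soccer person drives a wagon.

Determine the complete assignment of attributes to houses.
Solution:

House | Music | Vehicle | Sport | Food | Color
----------------------------------------------
  1   | blues | sedan | tennis | pizza | red
  2   | rock | truck | golf | tacos | green
  3   | pop | wagon | soccer | pasta | yellow
  4   | jazz | coupe | swimming | sushi | purple
  5   | classical | van | chess | curry | blue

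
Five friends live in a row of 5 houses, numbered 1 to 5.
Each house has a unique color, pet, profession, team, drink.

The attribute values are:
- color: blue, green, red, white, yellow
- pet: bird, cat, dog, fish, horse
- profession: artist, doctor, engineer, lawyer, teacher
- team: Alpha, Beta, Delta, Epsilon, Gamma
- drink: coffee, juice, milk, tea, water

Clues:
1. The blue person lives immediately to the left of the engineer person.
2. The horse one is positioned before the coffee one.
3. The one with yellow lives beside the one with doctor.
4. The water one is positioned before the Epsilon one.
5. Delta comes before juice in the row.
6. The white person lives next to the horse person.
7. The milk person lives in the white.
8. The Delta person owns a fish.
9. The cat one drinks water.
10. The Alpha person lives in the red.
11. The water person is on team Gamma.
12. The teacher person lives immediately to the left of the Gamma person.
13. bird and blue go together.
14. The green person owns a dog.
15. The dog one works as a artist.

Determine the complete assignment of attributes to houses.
Solution:

House | Color | Pet | Profession | Team | Drink
-----------------------------------------------
  1   | blue | bird | teacher | Beta | tea
  2   | yellow | cat | engineer | Gamma | water
  3   | white | fish | doctor | Delta | milk
  4   | red | horse | lawyer | Alpha | juice
  5   | green | dog | artist | Epsilon | coffee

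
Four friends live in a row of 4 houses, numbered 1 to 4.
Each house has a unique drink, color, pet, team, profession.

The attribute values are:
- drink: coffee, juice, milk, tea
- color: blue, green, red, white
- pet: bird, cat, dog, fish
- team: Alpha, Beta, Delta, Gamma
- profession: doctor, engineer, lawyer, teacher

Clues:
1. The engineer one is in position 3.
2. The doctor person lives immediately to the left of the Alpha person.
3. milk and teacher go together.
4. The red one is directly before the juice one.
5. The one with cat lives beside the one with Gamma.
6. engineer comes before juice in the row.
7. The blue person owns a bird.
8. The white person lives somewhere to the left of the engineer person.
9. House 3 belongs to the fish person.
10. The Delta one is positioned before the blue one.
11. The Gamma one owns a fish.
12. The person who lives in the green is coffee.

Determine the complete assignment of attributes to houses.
Solution:

House | Drink | Color | Pet | Team | Profession
-----------------------------------------------
  1   | coffee | green | dog | Delta | doctor
  2   | milk | white | cat | Alpha | teacher
  3   | tea | red | fish | Gamma | engineer
  4   | juice | blue | bird | Beta | lawyer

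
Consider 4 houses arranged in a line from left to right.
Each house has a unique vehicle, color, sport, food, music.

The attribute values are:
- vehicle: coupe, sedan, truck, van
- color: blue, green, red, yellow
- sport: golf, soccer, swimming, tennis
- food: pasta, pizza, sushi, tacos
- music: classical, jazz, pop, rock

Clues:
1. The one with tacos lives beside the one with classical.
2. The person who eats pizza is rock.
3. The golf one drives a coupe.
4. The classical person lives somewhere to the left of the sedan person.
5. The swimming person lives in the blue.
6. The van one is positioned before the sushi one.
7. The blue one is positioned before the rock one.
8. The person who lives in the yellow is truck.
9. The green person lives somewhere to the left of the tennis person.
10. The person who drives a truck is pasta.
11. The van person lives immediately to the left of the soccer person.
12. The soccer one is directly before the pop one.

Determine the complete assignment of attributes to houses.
Solution:

House | Vehicle | Color | Sport | Food | Music
----------------------------------------------
  1   | van | blue | swimming | tacos | jazz
  2   | truck | yellow | soccer | pasta | classical
  3   | coupe | green | golf | sushi | pop
  4   | sedan | red | tennis | pizza | rock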